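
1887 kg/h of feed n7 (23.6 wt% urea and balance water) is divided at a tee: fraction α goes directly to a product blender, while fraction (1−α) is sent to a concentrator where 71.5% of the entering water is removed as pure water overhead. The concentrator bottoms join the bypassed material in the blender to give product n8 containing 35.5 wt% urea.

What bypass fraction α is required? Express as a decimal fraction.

All 1887×0.236 = 445.33 kg/h of urea reaches n8, so n8 = 445.33/0.355 = 1254.5 kg/h and vapour = 632.54 kg/h.
The evaporator receives (1−α)·1887 of feed at 0.764 water and removes 0.715 of that water:
0.715×0.764×(1−α)×1887 = 632.54
(1−α) = 632.54/1030.8 = 0.6136;  α = 0.3864.

0.386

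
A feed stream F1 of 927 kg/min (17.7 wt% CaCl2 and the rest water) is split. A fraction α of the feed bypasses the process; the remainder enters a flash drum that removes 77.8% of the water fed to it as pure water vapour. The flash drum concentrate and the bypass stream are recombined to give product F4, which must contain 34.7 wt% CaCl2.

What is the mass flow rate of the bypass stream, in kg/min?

All 927×0.177 = 164.08 kg/min of CaCl2 reaches F4, so F4 = 164.08/0.347 = 472.85 kg/min and vapour = 454.15 kg/min.
The evaporator receives (1−α)·927 of feed at 0.823 water and removes 0.778 of that water:
0.778×0.823×(1−α)×927 = 454.15
(1−α) = 454.15/593.55 = 0.7651;  α = 0.2349.
Bypass flow = 0.2349×927 = 217.72 kg/min.

217.7 kg/min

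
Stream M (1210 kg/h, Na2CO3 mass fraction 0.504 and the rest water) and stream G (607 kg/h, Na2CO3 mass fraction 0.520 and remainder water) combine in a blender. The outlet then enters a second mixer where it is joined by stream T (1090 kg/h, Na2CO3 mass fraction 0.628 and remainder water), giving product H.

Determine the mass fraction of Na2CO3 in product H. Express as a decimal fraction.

Overall, product flow = 2907 kg/h.
Na2CO3 in = 1210×0.504 + 607×0.520 + 1090×0.628 = 1610 kg/h.
Na2CO3 fraction in H = 0.554.

0.554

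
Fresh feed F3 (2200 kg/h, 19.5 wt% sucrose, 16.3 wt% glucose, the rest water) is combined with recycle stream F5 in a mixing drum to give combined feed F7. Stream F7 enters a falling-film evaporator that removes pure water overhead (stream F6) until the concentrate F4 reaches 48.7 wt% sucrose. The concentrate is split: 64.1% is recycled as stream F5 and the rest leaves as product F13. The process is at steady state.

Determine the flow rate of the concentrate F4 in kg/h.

2454 kg/h

Overall sucrose balance (none leaves overhead): sucrose in fresh feed = sucrose in product, i.e. 2200×0.195 = (1−0.641)·F4·0.487.
F4 = 429/(0.487×0.359) = 2453.8 kg/h.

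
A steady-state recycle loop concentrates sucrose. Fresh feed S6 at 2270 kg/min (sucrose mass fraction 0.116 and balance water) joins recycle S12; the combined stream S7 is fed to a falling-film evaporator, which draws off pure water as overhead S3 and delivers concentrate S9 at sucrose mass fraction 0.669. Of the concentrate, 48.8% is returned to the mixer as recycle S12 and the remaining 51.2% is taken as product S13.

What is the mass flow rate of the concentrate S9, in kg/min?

768.8 kg/min

Overall sucrose balance (none leaves overhead): sucrose in fresh feed = sucrose in product, i.e. 2270×0.116 = (1−0.488)·S9·0.669.
S9 = 263.32/(0.669×0.512) = 768.75 kg/min.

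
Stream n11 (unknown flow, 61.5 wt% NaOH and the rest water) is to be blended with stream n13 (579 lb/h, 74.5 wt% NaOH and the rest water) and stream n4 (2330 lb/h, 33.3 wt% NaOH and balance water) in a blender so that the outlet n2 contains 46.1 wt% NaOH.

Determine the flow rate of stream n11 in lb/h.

Let n11 be the unknown flow. Total out = 2909 + n11.
NaOH balance: 1207.2 + 0.615·n11 = 0.461·(2909 + n11)
(0.615 − 0.461)·n11 = 0.461×2909 − 1207.2 = 133.8
n11 = 133.8 / 0.154 = 868.86 lb/h

868.9 lb/h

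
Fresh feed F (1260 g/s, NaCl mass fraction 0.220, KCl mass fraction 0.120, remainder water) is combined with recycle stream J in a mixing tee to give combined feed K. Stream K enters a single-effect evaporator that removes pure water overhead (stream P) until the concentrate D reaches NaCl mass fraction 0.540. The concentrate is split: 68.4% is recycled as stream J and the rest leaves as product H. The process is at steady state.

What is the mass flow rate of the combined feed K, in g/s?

Overall NaCl balance (none leaves overhead): NaCl in fresh feed = NaCl in product, i.e. 1260×0.220 = (1−0.684)·D·0.540.
D = 277.2/(0.540×0.316) = 1624.5 g/s.
Recycle J = 0.684×1624.5 = 1111.1 g/s.
Combined feed K = 1260 + 1111.1 = 2371.1 g/s.

2371 g/s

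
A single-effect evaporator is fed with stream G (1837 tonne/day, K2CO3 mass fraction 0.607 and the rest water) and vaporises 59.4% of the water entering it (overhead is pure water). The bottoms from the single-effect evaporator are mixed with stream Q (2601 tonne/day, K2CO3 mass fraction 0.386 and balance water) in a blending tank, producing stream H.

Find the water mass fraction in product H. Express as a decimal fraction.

0.471

Vapour removed = 0.594×0.393×1837 = 428.83 tonne/day; concentrate = 1408.2 tonne/day.
water reaching the mixer = 293.11 (from concentrate) + 2601×0.614 = 1890.1 tonne/day.
Product flow = 1408.2 + 2601 = 4009.2 tonne/day; water fraction = 0.471.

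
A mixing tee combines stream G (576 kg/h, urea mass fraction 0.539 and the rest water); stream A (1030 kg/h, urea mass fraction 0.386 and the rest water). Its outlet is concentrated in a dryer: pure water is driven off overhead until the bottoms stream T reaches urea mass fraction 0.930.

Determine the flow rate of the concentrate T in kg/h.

761.3 kg/h

urea entering = 576×0.539 + 1030×0.386 = 708.04 kg/h.
All urea reports to T, so T = 708.04/0.930 = 761.34 kg/h.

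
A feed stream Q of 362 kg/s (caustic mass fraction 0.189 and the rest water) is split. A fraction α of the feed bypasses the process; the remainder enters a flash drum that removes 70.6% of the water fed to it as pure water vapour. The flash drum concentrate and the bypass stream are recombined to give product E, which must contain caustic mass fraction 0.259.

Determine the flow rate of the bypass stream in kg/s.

All 362×0.189 = 68.418 kg/s of caustic reaches E, so E = 68.418/0.259 = 264.16 kg/s and vapour = 97.838 kg/s.
The evaporator receives (1−α)·362 of feed at 0.811 water and removes 0.706 of that water:
0.706×0.811×(1−α)×362 = 97.838
(1−α) = 97.838/207.27 = 0.4720;  α = 0.5280.
Bypass flow = 0.5280×362 = 191.12 kg/s.

191.1 kg/s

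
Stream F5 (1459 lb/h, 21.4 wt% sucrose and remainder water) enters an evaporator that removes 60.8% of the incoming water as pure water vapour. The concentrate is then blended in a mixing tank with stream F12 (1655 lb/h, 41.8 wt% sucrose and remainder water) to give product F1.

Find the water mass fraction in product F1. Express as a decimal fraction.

Vapour removed = 0.608×0.786×1459 = 697.24 lb/h; concentrate = 761.76 lb/h.
water reaching the mixer = 449.54 (from concentrate) + 1655×0.582 = 1412.7 lb/h.
Product flow = 761.76 + 1655 = 2416.8 lb/h; water fraction = 0.585.

0.585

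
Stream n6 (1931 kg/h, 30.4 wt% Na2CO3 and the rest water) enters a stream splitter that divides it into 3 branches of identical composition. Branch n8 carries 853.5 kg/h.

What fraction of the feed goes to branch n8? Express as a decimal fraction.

0.442

Fraction to n8 = 853.5/1931 = 0.4420.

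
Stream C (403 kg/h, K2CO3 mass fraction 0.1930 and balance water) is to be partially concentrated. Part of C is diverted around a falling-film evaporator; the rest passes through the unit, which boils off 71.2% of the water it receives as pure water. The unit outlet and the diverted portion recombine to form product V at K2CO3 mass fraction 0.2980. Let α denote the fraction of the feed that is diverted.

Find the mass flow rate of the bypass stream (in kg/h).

All 403×0.193 = 77.779 kg/h of K2CO3 reaches V, so V = 77.779/0.298 = 261 kg/h and vapour = 142 kg/h.
The evaporator receives (1−α)·403 of feed at 0.807 water and removes 0.712 of that water:
0.712×0.807×(1−α)×403 = 142
(1−α) = 142/231.56 = 0.6132;  α = 0.3868.
Bypass flow = 0.3868×403 = 155.87 kg/h.

155.9 kg/h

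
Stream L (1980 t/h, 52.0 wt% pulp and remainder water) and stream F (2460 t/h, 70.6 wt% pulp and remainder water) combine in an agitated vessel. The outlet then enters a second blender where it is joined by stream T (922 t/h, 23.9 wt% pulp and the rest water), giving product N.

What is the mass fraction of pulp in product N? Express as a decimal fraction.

Overall, product flow = 5362 t/h.
pulp in = 1980×0.520 + 2460×0.706 + 922×0.239 = 2986.7 t/h.
pulp fraction in N = 0.557.

0.557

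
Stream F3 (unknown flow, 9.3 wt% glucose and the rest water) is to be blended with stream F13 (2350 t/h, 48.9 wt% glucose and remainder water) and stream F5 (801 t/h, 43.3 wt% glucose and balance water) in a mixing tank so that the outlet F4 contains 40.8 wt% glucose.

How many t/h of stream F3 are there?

667.9 t/h

Let F3 be the unknown flow. Total out = 3151 + F3.
glucose balance: 1496 + 0.093·F3 = 0.408·(3151 + F3)
(0.093 − 0.408)·F3 = 0.408×3151 − 1496 = -210.37
F3 = -210.37 / -0.315 = 667.86 t/h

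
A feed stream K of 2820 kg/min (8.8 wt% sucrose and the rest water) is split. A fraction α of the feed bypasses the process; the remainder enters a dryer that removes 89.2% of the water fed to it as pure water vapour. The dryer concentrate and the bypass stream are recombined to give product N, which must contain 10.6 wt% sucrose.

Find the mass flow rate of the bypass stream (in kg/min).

All 2820×0.088 = 248.16 kg/min of sucrose reaches N, so N = 248.16/0.106 = 2341.1 kg/min and vapour = 478.87 kg/min.
The evaporator receives (1−α)·2820 of feed at 0.912 water and removes 0.892 of that water:
0.892×0.912×(1−α)×2820 = 478.87
(1−α) = 478.87/2294.1 = 0.2087;  α = 0.7913.
Bypass flow = 0.7913×2820 = 2231.4 kg/min.

2231 kg/min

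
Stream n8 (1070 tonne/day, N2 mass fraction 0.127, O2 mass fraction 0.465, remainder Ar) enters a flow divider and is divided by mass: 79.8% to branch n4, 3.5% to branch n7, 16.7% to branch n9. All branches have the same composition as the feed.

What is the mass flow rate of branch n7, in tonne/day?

Branch n7 flow = 0.035×1070 = 37.45 tonne/day.

37.45 tonne/day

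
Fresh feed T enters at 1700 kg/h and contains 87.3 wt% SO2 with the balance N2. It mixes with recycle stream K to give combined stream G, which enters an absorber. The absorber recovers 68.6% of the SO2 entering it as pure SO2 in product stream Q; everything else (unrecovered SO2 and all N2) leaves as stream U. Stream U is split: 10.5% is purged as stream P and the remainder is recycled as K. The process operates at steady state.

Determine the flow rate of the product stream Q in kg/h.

1416 kg/h

SO2 in G: m_A = 1700×0.873 + (1−0.105)·(1−0.686)·m_A, so m_A = 1484.1/0.7190 = 2064.2 kg/h.
Product Q = 0.686×2064.2 = 1416 kg/h.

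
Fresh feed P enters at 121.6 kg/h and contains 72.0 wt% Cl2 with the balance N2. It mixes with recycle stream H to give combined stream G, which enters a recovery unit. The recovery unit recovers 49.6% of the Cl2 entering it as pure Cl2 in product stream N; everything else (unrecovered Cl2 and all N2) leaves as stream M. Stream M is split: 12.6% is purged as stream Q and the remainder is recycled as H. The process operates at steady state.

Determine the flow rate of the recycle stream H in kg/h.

N2 enters only via P and leaves only via the purge: 121.6×0.280 = 0.126×(N2 in M), and the recovery unit passes all N2, so N2 in G = N2 in M = 270.22 kg/h.
Cl2 in G: m_A = 121.6×0.720 + (1−0.126)·(1−0.496)·m_A, so m_A = 87.552/0.5595 = 156.48 kg/h.
M = (1−0.496)×156.48 + 270.22 = 349.09 kg/h.
Recycle H = (1−0.126)×349.09 = 305.1 kg/h.

305.1 kg/h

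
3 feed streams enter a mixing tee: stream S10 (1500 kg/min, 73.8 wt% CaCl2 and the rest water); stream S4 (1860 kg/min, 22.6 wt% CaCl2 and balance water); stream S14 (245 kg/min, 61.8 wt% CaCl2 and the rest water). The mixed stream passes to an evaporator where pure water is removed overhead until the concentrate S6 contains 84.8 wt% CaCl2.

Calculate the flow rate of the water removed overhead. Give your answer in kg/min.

CaCl2 entering = 1500×0.738 + 1860×0.226 + 245×0.618 = 1678.8 kg/min.
All CaCl2 reports to S6, so S6 = 1678.8/0.848 = 1979.7 kg/min.
Total feed = 3605 kg/min; overhead = 3605 − 1979.7 = 1625.3 kg/min.

1625 kg/min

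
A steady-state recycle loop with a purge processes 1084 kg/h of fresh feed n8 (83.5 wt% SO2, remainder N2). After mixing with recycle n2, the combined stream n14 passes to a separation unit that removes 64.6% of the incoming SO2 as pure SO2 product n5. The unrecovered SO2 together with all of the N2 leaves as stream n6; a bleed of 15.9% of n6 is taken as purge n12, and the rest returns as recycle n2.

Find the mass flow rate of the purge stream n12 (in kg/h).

N2 enters only via n8 and leaves only via the purge: 1084×0.165 = 0.159×(N2 in n6), and the separation unit passes all N2, so N2 in n14 = N2 in n6 = 1124.9 kg/h.
SO2 in n14: m_A = 1084×0.835 + (1−0.159)·(1−0.646)·m_A, so m_A = 905.14/0.7023 = 1288.8 kg/h.
n6 = (1−0.646)×1288.8 + 1124.9 = 1581.2 kg/h.
Purge n12 = 0.159×1581.2 = 251.4 kg/h.

251.4 kg/h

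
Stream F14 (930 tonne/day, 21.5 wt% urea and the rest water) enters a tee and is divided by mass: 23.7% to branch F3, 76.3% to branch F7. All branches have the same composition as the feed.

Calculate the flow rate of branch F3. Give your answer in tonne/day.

Branch F3 flow = 0.237×930 = 220.41 tonne/day.

220.4 tonne/day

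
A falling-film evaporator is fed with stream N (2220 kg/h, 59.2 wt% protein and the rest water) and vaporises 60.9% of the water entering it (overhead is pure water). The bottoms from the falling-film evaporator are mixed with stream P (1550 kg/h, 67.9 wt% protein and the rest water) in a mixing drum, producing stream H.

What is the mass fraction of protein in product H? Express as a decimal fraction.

0.735

Vapour removed = 0.609×0.408×2220 = 551.61 kg/h; concentrate = 1668.4 kg/h.
protein reaching the mixer = 1314.2 (from concentrate) + 1550×0.679 = 2366.7 kg/h.
Product flow = 1668.4 + 1550 = 3218.4 kg/h; protein fraction = 0.735.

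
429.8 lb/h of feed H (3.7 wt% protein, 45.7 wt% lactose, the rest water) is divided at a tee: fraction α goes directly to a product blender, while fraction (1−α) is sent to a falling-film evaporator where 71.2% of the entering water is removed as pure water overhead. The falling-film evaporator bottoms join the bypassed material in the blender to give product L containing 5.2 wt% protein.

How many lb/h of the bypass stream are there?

All 429.8×0.037 = 15.903 lb/h of protein reaches L, so L = 15.903/0.052 = 305.82 lb/h and vapour = 123.98 lb/h.
The evaporator receives (1−α)·429.8 of feed at 0.506 water and removes 0.712 of that water:
0.712×0.506×(1−α)×429.8 = 123.98
(1−α) = 123.98/154.84 = 0.8007;  α = 0.1993.
Bypass flow = 0.1993×429.8 = 85.669 lb/h.

85.67 lb/h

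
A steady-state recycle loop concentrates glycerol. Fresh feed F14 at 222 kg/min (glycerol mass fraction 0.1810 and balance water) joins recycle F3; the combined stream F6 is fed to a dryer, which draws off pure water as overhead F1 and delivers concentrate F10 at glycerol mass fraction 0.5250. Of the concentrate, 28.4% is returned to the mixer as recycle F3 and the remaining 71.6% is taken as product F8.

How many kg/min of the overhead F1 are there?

Overall glycerol balance (none leaves overhead): glycerol in fresh feed = glycerol in product, i.e. 222×0.181 = (1−0.284)·F10·0.525.
F10 = 40.182/(0.525×0.716) = 106.9 kg/min.
Recycle F3 = 0.284×106.9 = 30.358 kg/min.
Combined feed F6 = 222 + 30.358 = 252.36 kg/min.
Overhead F1 = F6 − F10 = 252.36 − 106.9 = 145.46 kg/min.

145.5 kg/min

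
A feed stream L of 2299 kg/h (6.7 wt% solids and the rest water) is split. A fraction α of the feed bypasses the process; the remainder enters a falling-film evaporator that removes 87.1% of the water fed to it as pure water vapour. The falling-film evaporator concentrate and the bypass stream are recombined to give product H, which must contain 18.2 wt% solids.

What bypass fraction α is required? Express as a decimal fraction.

0.222

All 2299×0.067 = 154.03 kg/h of solids reaches H, so H = 154.03/0.182 = 846.34 kg/h and vapour = 1452.7 kg/h.
The evaporator receives (1−α)·2299 of feed at 0.933 water and removes 0.871 of that water:
0.871×0.933×(1−α)×2299 = 1452.7
(1−α) = 1452.7/1868.3 = 0.7775;  α = 0.2225.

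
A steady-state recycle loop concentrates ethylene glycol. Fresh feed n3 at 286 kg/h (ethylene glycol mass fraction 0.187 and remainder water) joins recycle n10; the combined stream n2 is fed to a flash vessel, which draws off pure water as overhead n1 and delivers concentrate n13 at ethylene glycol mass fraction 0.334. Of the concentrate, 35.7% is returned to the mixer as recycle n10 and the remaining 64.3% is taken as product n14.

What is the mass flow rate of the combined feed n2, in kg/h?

Overall ethylene glycol balance (none leaves overhead): ethylene glycol in fresh feed = ethylene glycol in product, i.e. 286×0.187 = (1−0.357)·n13·0.334.
n13 = 53.482/(0.334×0.643) = 249.03 kg/h.
Recycle n10 = 0.357×249.03 = 88.903 kg/h.
Combined feed n2 = 286 + 88.903 = 374.9 kg/h.

374.9 kg/h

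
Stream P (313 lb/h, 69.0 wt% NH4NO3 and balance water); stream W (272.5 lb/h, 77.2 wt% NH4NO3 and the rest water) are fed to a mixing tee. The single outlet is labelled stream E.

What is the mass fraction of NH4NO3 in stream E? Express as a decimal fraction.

0.728

Total flow out = 313 + 272.5 = 585.5 lb/h.
NH4NO3 in = 313×0.690 + 272.5×0.772 = 426.34 lb/h.
NH4NO3 mass fraction in E = 426.34/585.5 = 0.728.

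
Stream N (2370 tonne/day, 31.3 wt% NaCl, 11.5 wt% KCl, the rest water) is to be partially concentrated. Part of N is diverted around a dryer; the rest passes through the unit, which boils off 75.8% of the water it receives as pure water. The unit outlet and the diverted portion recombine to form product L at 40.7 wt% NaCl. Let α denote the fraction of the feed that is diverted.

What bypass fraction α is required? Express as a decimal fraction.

0.467

All 2370×0.313 = 741.81 tonne/day of NaCl reaches L, so L = 741.81/0.407 = 1822.6 tonne/day and vapour = 547.37 tonne/day.
The evaporator receives (1−α)·2370 of feed at 0.572 water and removes 0.758 of that water:
0.758×0.572×(1−α)×2370 = 547.37
(1−α) = 547.37/1027.6 = 0.5327;  α = 0.4673.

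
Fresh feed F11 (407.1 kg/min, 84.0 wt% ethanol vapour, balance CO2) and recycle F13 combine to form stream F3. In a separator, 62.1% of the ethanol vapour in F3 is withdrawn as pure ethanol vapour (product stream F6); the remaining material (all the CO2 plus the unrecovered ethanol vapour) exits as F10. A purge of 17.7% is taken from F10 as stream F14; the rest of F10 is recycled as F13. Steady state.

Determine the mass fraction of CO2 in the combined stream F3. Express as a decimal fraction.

CO2 enters only via F11 and leaves only via the purge: 407.1×0.160 = 0.177×(CO2 in F10), and the separator passes all CO2, so CO2 in F3 = CO2 in F10 = 368 kg/min.
ethanol vapour in F3: m_A = 407.1×0.840 + (1−0.177)·(1−0.621)·m_A, so m_A = 341.96/0.6881 = 496.98 kg/min.
F3 = 496.98 + 368 = 864.98 kg/min.
CO2 fraction in F3 = 368/864.98 = 0.425.

0.425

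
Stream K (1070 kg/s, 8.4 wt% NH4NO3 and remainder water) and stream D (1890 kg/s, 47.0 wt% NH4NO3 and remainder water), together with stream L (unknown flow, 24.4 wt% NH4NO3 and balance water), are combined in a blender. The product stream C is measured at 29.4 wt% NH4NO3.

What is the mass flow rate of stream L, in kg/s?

2159 kg/s

Let L be the unknown flow. Total out = 2960 + L.
NH4NO3 balance: 978.18 + 0.244·L = 0.294·(2960 + L)
(0.244 − 0.294)·L = 0.294×2960 − 978.18 = -107.94
L = -107.94 / -0.050 = 2158.8 kg/s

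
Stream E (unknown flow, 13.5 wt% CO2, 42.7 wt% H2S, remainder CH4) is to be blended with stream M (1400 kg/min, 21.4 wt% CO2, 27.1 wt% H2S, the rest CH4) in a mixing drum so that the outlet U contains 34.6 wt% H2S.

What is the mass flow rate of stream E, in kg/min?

Let E be the unknown flow. Total out = 1400 + E.
H2S balance: 379.4 + 0.427·E = 0.346·(1400 + E)
(0.427 − 0.346)·E = 0.346×1400 − 379.4 = 105
E = 105 / 0.081 = 1296.3 kg/min

1296 kg/min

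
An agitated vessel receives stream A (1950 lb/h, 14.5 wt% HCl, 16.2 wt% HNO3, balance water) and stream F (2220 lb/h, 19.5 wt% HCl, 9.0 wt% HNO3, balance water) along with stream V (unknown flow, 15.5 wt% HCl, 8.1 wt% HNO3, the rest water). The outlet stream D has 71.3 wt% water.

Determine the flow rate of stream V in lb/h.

Let V be the unknown flow. Total out = 4170 + V.
water balance: 2938.6 + 0.764·V = 0.713·(4170 + V)
(0.764 − 0.713)·V = 0.713×4170 − 2938.6 = 34.56
V = 34.56 / 0.051 = 677.65 lb/h

677.6 lb/h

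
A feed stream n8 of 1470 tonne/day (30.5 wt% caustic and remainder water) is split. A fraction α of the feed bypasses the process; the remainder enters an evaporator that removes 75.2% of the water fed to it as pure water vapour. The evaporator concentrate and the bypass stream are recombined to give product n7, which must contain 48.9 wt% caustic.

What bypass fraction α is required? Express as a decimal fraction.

All 1470×0.305 = 448.35 tonne/day of caustic reaches n7, so n7 = 448.35/0.489 = 916.87 tonne/day and vapour = 553.13 tonne/day.
The evaporator receives (1−α)·1470 of feed at 0.695 water and removes 0.752 of that water:
0.752×0.695×(1−α)×1470 = 553.13
(1−α) = 553.13/768.28 = 0.7200;  α = 0.2800.

0.280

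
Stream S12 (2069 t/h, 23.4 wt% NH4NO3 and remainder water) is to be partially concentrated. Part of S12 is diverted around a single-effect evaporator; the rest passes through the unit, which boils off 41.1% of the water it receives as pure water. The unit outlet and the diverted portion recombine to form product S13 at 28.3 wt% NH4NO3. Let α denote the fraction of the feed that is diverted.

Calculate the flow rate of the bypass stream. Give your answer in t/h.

All 2069×0.234 = 484.15 t/h of NH4NO3 reaches S13, so S13 = 484.15/0.283 = 1710.8 t/h and vapour = 358.24 t/h.
The evaporator receives (1−α)·2069 of feed at 0.766 water and removes 0.411 of that water:
0.411×0.766×(1−α)×2069 = 358.24
(1−α) = 358.24/651.37 = 0.5500;  α = 0.4500.
Bypass flow = 0.4500×2069 = 931.11 t/h.

931.1 t/h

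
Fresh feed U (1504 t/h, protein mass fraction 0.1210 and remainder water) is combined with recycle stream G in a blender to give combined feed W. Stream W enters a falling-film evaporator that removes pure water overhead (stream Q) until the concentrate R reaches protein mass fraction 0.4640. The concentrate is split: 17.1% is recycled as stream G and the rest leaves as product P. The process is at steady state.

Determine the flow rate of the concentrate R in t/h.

Overall protein balance (none leaves overhead): protein in fresh feed = protein in product, i.e. 1504×0.121 = (1−0.171)·R·0.464.
R = 181.98/(0.464×0.829) = 473.11 t/h.

473.1 t/h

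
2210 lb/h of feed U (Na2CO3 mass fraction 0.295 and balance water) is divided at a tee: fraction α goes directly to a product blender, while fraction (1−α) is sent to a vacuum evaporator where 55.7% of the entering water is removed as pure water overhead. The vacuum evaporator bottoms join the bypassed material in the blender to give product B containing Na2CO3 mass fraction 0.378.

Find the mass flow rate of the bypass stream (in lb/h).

All 2210×0.295 = 651.95 lb/h of Na2CO3 reaches B, so B = 651.95/0.378 = 1724.7 lb/h and vapour = 485.26 lb/h.
The evaporator receives (1−α)·2210 of feed at 0.705 water and removes 0.557 of that water:
0.557×0.705×(1−α)×2210 = 485.26
(1−α) = 485.26/867.83 = 0.5592;  α = 0.4408.
Bypass flow = 0.4408×2210 = 974.24 lb/h.

974.2 lb/h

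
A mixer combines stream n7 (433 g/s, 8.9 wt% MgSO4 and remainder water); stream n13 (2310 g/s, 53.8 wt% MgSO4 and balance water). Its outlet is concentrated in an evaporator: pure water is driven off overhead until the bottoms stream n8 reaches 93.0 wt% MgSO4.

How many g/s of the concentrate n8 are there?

1378 g/s

MgSO4 entering = 433×0.089 + 2310×0.538 = 1281.3 g/s.
All MgSO4 reports to n8, so n8 = 1281.3/0.930 = 1377.8 g/s.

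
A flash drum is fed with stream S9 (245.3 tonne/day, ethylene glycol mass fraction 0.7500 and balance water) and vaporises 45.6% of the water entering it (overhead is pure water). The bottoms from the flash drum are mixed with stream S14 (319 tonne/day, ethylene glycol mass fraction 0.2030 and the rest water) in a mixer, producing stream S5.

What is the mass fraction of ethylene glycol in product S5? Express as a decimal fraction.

Vapour removed = 0.456×0.250×245.3 = 27.964 tonne/day; concentrate = 217.34 tonne/day.
ethylene glycol reaching the mixer = 183.98 (from concentrate) + 319×0.203 = 248.73 tonne/day.
Product flow = 217.34 + 319 = 536.34 tonne/day; ethylene glycol fraction = 0.4638.

0.4638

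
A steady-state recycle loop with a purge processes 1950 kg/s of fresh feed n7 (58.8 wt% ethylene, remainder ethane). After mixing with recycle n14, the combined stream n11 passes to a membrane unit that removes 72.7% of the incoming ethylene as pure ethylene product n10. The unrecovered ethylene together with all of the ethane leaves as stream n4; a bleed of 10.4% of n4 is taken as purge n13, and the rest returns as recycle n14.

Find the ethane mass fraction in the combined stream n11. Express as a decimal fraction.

ethane enters only via n7 and leaves only via the purge: 1950×0.412 = 0.104×(ethane in n4), and the membrane unit passes all ethane, so ethane in n11 = ethane in n4 = 7725 kg/s.
ethylene in n11: m_A = 1950×0.588 + (1−0.104)·(1−0.727)·m_A, so m_A = 1146.6/0.7554 = 1517.9 kg/s.
n11 = 1517.9 + 7725 = 9242.9 kg/s.
ethane fraction in n11 = 7725/9242.9 = 0.836.

0.836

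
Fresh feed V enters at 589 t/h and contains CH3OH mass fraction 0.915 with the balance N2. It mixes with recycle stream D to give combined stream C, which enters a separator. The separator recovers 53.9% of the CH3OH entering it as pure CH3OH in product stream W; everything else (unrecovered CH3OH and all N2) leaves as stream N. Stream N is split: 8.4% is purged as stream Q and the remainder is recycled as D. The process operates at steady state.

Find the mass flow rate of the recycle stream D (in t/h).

N2 enters only via V and leaves only via the purge: 589×0.085 = 0.084×(N2 in N), and the separator passes all N2, so N2 in C = N2 in N = 596.01 t/h.
CH3OH in C: m_A = 589×0.915 + (1−0.084)·(1−0.539)·m_A, so m_A = 538.94/0.5777 = 932.86 t/h.
N = (1−0.539)×932.86 + 596.01 = 1026.1 t/h.
Recycle D = (1−0.084)×1026.1 = 939.87 t/h.

939.9 t/h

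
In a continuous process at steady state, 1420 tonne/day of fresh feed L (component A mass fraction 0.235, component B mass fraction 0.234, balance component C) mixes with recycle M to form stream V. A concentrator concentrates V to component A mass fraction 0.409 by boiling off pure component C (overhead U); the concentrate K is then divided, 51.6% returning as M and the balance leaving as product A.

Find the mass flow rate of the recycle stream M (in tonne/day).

869.8 tonne/day

Overall component A balance (none leaves overhead): component A in fresh feed = component A in product, i.e. 1420×0.235 = (1−0.516)·K·0.409.
K = 333.7/(0.409×0.484) = 1685.7 tonne/day.
Recycle M = 0.516×1685.7 = 869.84 tonne/day.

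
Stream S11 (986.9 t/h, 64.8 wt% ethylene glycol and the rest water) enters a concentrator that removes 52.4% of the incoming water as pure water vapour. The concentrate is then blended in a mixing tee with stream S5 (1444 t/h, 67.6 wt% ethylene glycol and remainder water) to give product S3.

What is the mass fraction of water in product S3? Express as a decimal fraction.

0.282

Vapour removed = 0.524×0.352×986.9 = 182.03 t/h; concentrate = 804.87 t/h.
water reaching the mixer = 165.36 (from concentrate) + 1444×0.324 = 633.21 t/h.
Product flow = 804.87 + 1444 = 2248.9 t/h; water fraction = 0.282.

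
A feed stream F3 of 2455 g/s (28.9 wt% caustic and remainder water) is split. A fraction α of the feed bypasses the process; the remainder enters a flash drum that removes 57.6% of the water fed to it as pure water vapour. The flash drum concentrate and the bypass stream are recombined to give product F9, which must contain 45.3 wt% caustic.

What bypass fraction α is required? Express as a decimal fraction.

All 2455×0.289 = 709.5 g/s of caustic reaches F9, so F9 = 709.5/0.453 = 1566.2 g/s and vapour = 888.79 g/s.
The evaporator receives (1−α)·2455 of feed at 0.711 water and removes 0.576 of that water:
0.576×0.711×(1−α)×2455 = 888.79
(1−α) = 888.79/1005.4 = 0.8840;  α = 0.1160.

0.116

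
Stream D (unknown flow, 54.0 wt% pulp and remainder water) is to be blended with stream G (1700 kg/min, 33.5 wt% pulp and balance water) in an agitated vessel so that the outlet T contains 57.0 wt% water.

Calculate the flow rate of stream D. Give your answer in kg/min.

1468 kg/min

Let D be the unknown flow. Total out = 1700 + D.
water balance: 1130.5 + 0.460·D = 0.570·(1700 + D)
(0.460 − 0.570)·D = 0.570×1700 − 1130.5 = -161.5
D = -161.5 / -0.110 = 1468.2 kg/min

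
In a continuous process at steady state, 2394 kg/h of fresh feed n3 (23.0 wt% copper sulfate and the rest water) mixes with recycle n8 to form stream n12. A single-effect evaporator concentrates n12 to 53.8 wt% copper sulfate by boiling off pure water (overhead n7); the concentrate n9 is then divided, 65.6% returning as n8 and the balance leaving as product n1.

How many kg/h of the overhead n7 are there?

1371 kg/h

Overall copper sulfate balance (none leaves overhead): copper sulfate in fresh feed = copper sulfate in product, i.e. 2394×0.230 = (1−0.656)·n9·0.538.
n9 = 550.62/(0.538×0.344) = 2975.2 kg/h.
Recycle n8 = 0.656×2975.2 = 1951.7 kg/h.
Combined feed n12 = 2394 + 1951.7 = 4345.7 kg/h.
Overhead n7 = n12 − n9 = 4345.7 − 2975.2 = 1370.5 kg/h.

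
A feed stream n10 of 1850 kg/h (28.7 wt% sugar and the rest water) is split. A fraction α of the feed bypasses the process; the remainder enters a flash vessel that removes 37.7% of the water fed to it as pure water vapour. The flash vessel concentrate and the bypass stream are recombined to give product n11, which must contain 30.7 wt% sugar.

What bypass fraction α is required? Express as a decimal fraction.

All 1850×0.287 = 530.95 kg/h of sugar reaches n11, so n11 = 530.95/0.307 = 1729.5 kg/h and vapour = 120.52 kg/h.
The evaporator receives (1−α)·1850 of feed at 0.713 water and removes 0.377 of that water:
0.377×0.713×(1−α)×1850 = 120.52
(1−α) = 120.52/497.28 = 0.2424;  α = 0.7576.

0.758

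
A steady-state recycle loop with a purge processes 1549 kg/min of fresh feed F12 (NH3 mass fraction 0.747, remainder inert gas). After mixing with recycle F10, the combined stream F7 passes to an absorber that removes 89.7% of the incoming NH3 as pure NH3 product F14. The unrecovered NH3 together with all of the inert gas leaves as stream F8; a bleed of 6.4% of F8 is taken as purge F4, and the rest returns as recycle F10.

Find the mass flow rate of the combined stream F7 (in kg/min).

inert gas enters only via F12 and leaves only via the purge: 1549×0.253 = 0.064×(inert gas in F8), and the absorber passes all inert gas, so inert gas in F7 = inert gas in F8 = 6123.4 kg/min.
NH3 in F7: m_A = 1549×0.747 + (1−0.064)·(1−0.897)·m_A, so m_A = 1157.1/0.9036 = 1280.6 kg/min.
F7 = 1280.6 + 6123.4 = 7403.9 kg/min.

7404 kg/min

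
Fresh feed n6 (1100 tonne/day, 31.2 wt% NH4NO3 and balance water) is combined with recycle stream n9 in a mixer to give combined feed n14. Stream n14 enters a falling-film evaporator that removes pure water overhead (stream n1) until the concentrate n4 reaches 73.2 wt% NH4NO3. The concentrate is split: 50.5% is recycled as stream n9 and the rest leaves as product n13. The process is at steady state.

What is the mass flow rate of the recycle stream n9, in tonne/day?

478.3 tonne/day

Overall NH4NO3 balance (none leaves overhead): NH4NO3 in fresh feed = NH4NO3 in product, i.e. 1100×0.312 = (1−0.505)·n4·0.732.
n4 = 343.2/(0.732×0.495) = 947.18 tonne/day.
Recycle n9 = 0.505×947.18 = 478.32 tonne/day.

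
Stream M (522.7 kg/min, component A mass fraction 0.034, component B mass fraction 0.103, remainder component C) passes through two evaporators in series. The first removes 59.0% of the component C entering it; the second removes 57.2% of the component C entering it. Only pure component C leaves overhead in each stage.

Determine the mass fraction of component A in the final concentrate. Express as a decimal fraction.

0.118

component C in feed = 522.7×0.863 = 451.09 kg/min.
After stage 1: component C left = (1−0.590)×451.09 = 184.95; stream total = 256.56 kg/min.
After stage 2: component C left = (1−0.572)×184.95 = 79.157; final concentrate = 150.77 kg/min.
component A fraction = 17.772/150.77 = 0.118.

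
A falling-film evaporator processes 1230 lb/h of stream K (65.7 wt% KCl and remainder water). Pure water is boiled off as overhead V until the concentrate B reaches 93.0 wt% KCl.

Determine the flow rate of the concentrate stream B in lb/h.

KCl is conserved: 1230×0.657 = 808.11 lb/h all reports to the concentrate.
Concentrate = 808.11/(target fraction) = 868.94 lb/h.

868.9 lb/h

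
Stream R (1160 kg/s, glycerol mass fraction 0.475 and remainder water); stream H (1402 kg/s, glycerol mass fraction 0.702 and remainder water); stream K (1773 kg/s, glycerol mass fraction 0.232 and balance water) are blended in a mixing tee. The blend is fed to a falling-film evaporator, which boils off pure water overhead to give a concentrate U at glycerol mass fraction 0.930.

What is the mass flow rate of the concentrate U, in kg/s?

2093 kg/s

glycerol entering = 1160×0.475 + 1402×0.702 + 1773×0.232 = 1946.5 kg/s.
All glycerol reports to U, so U = 1946.5/0.930 = 2093.1 kg/s.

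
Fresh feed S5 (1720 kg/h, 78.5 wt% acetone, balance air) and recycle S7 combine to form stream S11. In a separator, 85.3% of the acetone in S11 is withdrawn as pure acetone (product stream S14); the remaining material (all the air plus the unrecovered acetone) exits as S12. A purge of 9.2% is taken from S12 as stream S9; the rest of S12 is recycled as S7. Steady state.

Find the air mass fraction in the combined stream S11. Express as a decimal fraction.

0.721

air enters only via S5 and leaves only via the purge: 1720×0.215 = 0.092×(air in S12), and the separator passes all air, so air in S11 = air in S12 = 4019.6 kg/h.
acetone in S11: m_A = 1720×0.785 + (1−0.092)·(1−0.853)·m_A, so m_A = 1350.2/0.8665 = 1558.2 kg/h.
S11 = 1558.2 + 4019.6 = 5577.7 kg/h.
air fraction in S11 = 4019.6/5577.7 = 0.721.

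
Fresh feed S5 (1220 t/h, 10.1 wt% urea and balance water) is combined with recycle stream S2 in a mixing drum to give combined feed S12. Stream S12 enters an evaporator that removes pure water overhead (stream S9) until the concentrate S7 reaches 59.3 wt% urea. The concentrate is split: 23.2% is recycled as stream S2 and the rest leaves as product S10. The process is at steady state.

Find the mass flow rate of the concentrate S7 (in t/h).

270.6 t/h

Overall urea balance (none leaves overhead): urea in fresh feed = urea in product, i.e. 1220×0.101 = (1−0.232)·S7·0.593.
S7 = 123.22/(0.593×0.768) = 270.56 t/h.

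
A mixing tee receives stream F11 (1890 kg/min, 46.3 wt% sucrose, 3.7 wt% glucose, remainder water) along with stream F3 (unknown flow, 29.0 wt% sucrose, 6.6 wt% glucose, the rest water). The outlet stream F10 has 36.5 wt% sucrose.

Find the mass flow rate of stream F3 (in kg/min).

Let F3 be the unknown flow. Total out = 1890 + F3.
sucrose balance: 875.07 + 0.290·F3 = 0.365·(1890 + F3)
(0.290 − 0.365)·F3 = 0.365×1890 − 875.07 = -185.22
F3 = -185.22 / -0.075 = 2469.6 kg/min

2470 kg/min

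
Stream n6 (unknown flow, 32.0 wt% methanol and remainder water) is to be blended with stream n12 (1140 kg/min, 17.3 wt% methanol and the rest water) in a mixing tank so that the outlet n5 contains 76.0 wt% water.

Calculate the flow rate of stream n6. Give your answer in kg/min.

954.8 kg/min

Let n6 be the unknown flow. Total out = 1140 + n6.
water balance: 942.78 + 0.680·n6 = 0.760·(1140 + n6)
(0.680 − 0.760)·n6 = 0.760×1140 − 942.78 = -76.38
n6 = -76.38 / -0.080 = 954.75 kg/min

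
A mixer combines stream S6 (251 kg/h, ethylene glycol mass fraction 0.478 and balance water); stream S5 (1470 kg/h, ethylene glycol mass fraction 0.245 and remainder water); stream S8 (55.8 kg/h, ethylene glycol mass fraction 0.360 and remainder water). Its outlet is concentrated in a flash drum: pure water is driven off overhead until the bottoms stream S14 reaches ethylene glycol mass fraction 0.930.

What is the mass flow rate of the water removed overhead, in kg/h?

1239 kg/h

ethylene glycol entering = 251×0.478 + 1470×0.245 + 55.8×0.360 = 500.22 kg/h.
All ethylene glycol reports to S14, so S14 = 500.22/0.930 = 537.87 kg/h.
Total feed = 1776.8 kg/h; overhead = 1776.8 − 537.87 = 1238.9 kg/h.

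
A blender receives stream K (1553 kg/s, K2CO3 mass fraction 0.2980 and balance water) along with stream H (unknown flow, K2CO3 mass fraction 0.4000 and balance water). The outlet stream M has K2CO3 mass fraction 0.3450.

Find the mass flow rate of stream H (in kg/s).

Let H be the unknown flow. Total out = 1553 + H.
K2CO3 balance: 462.79 + 0.400·H = 0.345·(1553 + H)
(0.400 − 0.345)·H = 0.345×1553 − 462.79 = 72.991
H = 72.991 / 0.055 = 1327.1 kg/s

1327 kg/s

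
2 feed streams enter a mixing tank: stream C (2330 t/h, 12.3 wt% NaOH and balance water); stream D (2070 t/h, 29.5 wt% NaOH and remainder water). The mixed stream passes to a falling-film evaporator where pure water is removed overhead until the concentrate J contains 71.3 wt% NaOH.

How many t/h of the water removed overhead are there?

NaOH entering = 2330×0.123 + 2070×0.295 = 897.24 t/h.
All NaOH reports to J, so J = 897.24/0.713 = 1258.4 t/h.
Total feed = 4400 t/h; overhead = 4400 − 1258.4 = 3141.6 t/h.

3142 t/h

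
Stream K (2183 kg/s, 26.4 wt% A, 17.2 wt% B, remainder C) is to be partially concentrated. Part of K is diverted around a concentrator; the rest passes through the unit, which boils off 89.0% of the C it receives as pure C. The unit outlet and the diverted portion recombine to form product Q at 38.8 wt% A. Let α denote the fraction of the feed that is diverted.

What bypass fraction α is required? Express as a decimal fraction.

All 2183×0.264 = 576.31 kg/s of A reaches Q, so Q = 576.31/0.388 = 1485.3 kg/s and vapour = 697.66 kg/s.
The evaporator receives (1−α)·2183 of feed at 0.564 C and removes 0.890 of that C:
0.890×0.564×(1−α)×2183 = 697.66
(1−α) = 697.66/1095.8 = 0.6367;  α = 0.3633.

0.363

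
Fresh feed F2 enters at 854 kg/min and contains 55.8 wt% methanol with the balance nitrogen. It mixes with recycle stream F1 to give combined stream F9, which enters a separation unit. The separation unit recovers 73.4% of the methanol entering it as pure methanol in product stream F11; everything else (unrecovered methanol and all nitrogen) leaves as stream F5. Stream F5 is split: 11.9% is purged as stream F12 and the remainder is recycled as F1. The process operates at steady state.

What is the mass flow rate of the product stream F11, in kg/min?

methanol in F9: m_A = 854×0.558 + (1−0.119)·(1−0.734)·m_A, so m_A = 476.53/0.7657 = 622.39 kg/min.
Product F11 = 0.734×622.39 = 456.83 kg/min.

456.8 kg/min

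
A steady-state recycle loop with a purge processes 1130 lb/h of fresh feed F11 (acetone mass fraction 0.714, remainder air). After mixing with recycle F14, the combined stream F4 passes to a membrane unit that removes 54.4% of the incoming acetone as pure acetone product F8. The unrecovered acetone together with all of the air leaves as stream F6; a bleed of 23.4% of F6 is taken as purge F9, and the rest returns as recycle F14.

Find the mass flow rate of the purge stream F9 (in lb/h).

455.5 lb/h

air enters only via F11 and leaves only via the purge: 1130×0.286 = 0.234×(air in F6), and the membrane unit passes all air, so air in F4 = air in F6 = 1381.1 lb/h.
acetone in F4: m_A = 1130×0.714 + (1−0.234)·(1−0.544)·m_A, so m_A = 806.82/0.6507 = 1239.9 lb/h.
F6 = (1−0.544)×1239.9 + 1381.1 = 1946.5 lb/h.
Purge F9 = 0.234×1946.5 = 455.48 lb/h.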